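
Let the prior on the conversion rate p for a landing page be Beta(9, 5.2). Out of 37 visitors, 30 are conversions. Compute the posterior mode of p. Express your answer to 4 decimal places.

Prior: Beta(9, 5.2).
Data: 30 successes in 37 trials. The binomial likelihood contributes p^30(1−p)^7, so the posterior is Beta(9+30, 5.2+7) = Beta(39, 12.2).
For Beta(a, b) with a, b > 1 the mode is (a−1)/(a+b−2) = 38/49.2 ≈ 0.7724.

p̂_MAP = 0.7724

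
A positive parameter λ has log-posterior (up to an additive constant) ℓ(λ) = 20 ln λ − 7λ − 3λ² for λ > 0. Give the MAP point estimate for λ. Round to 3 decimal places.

ℓ'(λ) = 20/λ − 7 − 6λ. Setting this to zero and multiplying by λ: 6λ² + 7λ − 20 = 0.
λ = (−7 + √(7² + 4·6·20)) / (2·6) = (−7 + √529) / 12 = (−7 + 23)/12 = 4/3.
ℓ''(λ) = −20/λ² − 6 < 0, confirming a maximum.

λ̂_MAP = 1.333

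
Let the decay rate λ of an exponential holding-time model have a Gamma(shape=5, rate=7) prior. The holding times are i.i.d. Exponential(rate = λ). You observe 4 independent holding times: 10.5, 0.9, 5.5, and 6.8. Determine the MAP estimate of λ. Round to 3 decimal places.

λ̂_MAP = 0.261

The Exponential(rate=λ) likelihood is ∝ λ^n e^(−λΣtᵢ). Here n = 4 and Σtᵢ = 10.5 + 0.9 + 5.5 + 6.8 = 23.7.
Posterior ∝ λ^4e^(−7λ) · λ^4e^(−23.7λ) = λ^8e^(−30.7λ), i.e. Gamma(9, 30.7).
Mode = (a−1)/b = 8/30.7 ≈ 0.261.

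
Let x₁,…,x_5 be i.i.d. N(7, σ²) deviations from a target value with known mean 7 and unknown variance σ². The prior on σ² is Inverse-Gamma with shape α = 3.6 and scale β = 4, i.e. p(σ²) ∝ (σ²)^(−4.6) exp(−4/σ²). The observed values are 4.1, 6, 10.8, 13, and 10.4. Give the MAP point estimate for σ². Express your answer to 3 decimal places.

σ̂²_MAP = 5.592

Sum of squared deviations about the known mean: SS = (4.1−7)² + (6−7)² + (10.8−7)² + (13−7)² + (10.4−7)² = 71.41.
The Normal likelihood contributes (σ²)^(−n/2) exp(−SS/(2σ²)), so the posterior is Inverse-Gamma(α + n/2, β + SS/2) = Inverse-Gamma(6.1, 39.705).
The mode of Inverse-Gamma(a, b) is b/(a+1) = 39.705/7.1 ≈ 5.592.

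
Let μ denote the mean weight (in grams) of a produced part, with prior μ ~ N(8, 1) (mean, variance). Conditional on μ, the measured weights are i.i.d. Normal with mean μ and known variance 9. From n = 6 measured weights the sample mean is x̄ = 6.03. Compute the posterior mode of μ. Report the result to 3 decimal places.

μ̂_MAP = 7.212

n = 6, x̄ = 6.03.
For a Normal prior and Normal likelihood with known variance, the posterior is Normal; its mode equals its mean, the precision-weighted average.
Prior precision 1/σ₀² = 1/1 = 1; data precision n/σ² = 6/9 = 2/3.
μ̂ = (1·8 + (2/3)·6.03) / (1 + 2/3) = 12.02/(5/3) = 7.212.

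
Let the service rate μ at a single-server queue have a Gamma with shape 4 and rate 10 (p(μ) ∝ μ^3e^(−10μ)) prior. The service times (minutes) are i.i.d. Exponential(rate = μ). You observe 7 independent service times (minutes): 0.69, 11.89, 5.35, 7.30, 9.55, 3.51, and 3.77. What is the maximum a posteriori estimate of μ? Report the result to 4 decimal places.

The Exponential(rate=μ) likelihood is ∝ μ^n e^(−μΣtᵢ). Here n = 7 and Σtᵢ = 0.69 + 11.89 + 5.35 + 7.30 + 9.55 + 3.51 + 3.77 = 42.06.
Posterior ∝ μ^3e^(−10μ) · μ^7e^(−42.06μ) = μ^10e^(−52.06μ), i.e. Gamma(11, 52.06).
Mode = (a−1)/b = 10/52.06 ≈ 0.1921.

μ̂_MAP = 0.1921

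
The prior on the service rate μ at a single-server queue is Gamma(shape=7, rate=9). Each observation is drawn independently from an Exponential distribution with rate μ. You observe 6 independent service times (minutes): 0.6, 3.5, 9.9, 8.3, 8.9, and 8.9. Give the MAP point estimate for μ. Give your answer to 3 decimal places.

The Exponential(rate=μ) likelihood is ∝ μ^n e^(−μΣtᵢ). Here n = 6 and Σtᵢ = 0.6 + 3.5 + 9.9 + 8.3 + 8.9 + 8.9 = 40.1.
Posterior ∝ μ^6e^(−9μ) · μ^6e^(−40.1μ) = μ^12e^(−49.1μ), i.e. Gamma(13, 49.1).
Mode = (a−1)/b = 12/49.1 ≈ 0.244.

μ̂_MAP = 0.244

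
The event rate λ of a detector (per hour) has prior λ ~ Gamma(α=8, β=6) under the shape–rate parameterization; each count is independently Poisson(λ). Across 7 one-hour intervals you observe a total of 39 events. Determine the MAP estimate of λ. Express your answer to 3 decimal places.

λ̂_MAP = 3.538

Σxᵢ = 39, n = 7.
Posterior ∝ λ^7e^(−6λ) · λ^39e^(−7λ) = λ^46e^(−13λ), i.e. Gamma(shape=47, rate=13).
The mode of a Gamma(a, b) with a ≥ 1 (shape–rate) is (a−1)/b = 46/13 ≈ 3.538.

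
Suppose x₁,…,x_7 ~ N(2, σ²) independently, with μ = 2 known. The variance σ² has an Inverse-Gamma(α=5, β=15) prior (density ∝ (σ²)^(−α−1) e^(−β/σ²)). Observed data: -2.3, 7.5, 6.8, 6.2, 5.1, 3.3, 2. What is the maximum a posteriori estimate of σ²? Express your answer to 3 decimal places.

σ̂²_MAP = 6.880

Sum of squared deviations about the known mean: SS = (-2.3−2)² + (7.5−2)² + (6.8−2)² + (6.2−2)² + (5.1−2)² + (3.3−2)² + (2−2)² = 100.72.
The Normal likelihood contributes (σ²)^(−n/2) exp(−SS/(2σ²)), so the posterior is Inverse-Gamma(α + n/2, β + SS/2) = Inverse-Gamma(8.5, 65.36).
The mode of Inverse-Gamma(a, b) is b/(a+1) = 65.36/9.5 ≈ 6.880.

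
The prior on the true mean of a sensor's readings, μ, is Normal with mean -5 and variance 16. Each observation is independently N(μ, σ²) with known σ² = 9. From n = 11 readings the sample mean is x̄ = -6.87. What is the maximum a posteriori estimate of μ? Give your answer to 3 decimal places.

n = 11, x̄ = -6.87.
For a Normal prior and Normal likelihood with known variance, the posterior is Normal; its mode equals its mean, the precision-weighted average.
Prior precision 1/σ₀² = 1/16 = 0.0625; data precision n/σ² = 11/9.
μ̂ = (0.0625·(-5) + (11/9)·(-6.87)) / (0.0625 + 11/9) = (-10451/1200)/(185/144) = -31353/4625 ≈ -6.779.

μ̂_MAP = -6.779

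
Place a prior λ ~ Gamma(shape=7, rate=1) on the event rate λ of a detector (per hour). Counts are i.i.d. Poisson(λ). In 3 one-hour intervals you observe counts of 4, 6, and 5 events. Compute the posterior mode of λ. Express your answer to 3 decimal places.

Σxᵢ = 4+6+5 = 15, with n = 3.
Posterior ∝ λ^6e^(−1λ) · λ^15e^(−3λ) = λ^21e^(−4λ), i.e. Gamma(shape=22, rate=4).
The mode of a Gamma(a, b) with a ≥ 1 (shape–rate) is (a−1)/b = 21/4 ≈ 5.250.

λ̂_MAP = 5.250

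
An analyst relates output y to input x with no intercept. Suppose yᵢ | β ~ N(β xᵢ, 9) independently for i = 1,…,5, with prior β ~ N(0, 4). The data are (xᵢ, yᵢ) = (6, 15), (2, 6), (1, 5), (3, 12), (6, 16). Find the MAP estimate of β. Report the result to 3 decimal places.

β̂_MAP = 2.708

log p(β | y) = −Σ(yᵢ − βxᵢ)²/(2·9) − β²/(2·4) + const.
Setting the derivative to zero: Σxᵢ(yᵢ − βxᵢ)/9 − β/4 = 0, so β = Σxᵢyᵢ / (Σxᵢ² + σ²/τ²).
Σxᵢyᵢ = 6·15 + 2·6 + 1·5 + 3·12 + 6·16 = 239; Σxᵢ² = 86; σ²/τ² = 2.25.
β̂_MAP = 239 / (86 + 2.25) = 239/88.25 ≈ 2.708.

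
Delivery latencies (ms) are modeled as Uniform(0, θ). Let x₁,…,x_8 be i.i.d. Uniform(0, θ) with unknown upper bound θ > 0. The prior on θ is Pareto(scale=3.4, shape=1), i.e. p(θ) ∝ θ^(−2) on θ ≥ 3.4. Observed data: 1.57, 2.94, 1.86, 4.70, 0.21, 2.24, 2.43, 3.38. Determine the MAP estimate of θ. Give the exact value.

θ̂_MAP = 4.70

The Uniform(0, θ) likelihood is θ^(−n) for θ ≥ max(xᵢ), zero otherwise. Here max(xᵢ) = 4.70.
Posterior ∝ θ^(−2) · θ^(−8) = θ^(−10) on θ ≥ max(3.4, 4.70) = 4.70.
This density is strictly decreasing in θ, so the posterior mode lies at the lower boundary of the support.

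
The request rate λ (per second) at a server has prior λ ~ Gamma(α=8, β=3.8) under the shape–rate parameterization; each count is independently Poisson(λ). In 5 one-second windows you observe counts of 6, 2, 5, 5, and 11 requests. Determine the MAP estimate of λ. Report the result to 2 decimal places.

Σxᵢ = 6+2+5+5+11 = 29, with n = 5.
Posterior ∝ λ^7e^(−3.8λ) · λ^29e^(−5λ) = λ^36e^(−8.8λ), i.e. Gamma(shape=37, rate=8.8).
The mode of a Gamma(a, b) with a ≥ 1 (shape–rate) is (a−1)/b = 36/8.8 ≈ 4.09.

λ̂_MAP = 4.09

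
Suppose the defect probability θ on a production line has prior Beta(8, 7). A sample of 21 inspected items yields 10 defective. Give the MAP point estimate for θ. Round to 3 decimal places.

θ̂_MAP = 0.500

Prior: Beta(8, 7).
Data: 10 successes in 21 trials. The binomial likelihood contributes θ^10(1−θ)^11, so the posterior is Beta(8+10, 7+11) = Beta(18, 18).
For Beta(a, b) with a, b > 1 the mode is (a−1)/(a+b−2) = 17/34 ≈ 0.500.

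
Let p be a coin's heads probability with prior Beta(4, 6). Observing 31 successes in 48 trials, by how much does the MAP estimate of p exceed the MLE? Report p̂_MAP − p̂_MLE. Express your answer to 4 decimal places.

Posterior is Beta(35, 23); MAP = (35−1)/(58−2) = 34/56 ≈ 0.60714.
MLE ignores the prior: p̂_MLE = k/n = 31/48 ≈ 0.64583.
Difference = 34/56 − 31/48 = -13/336 ≈ -0.0387.

MAP − MLE = -0.0387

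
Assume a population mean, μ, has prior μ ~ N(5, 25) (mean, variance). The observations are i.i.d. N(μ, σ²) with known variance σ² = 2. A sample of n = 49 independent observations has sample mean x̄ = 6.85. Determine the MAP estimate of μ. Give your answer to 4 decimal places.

n = 49, x̄ = 6.85.
For a Normal prior and Normal likelihood with known variance, the posterior is Normal; its mode equals its mean, the precision-weighted average.
Prior precision 1/σ₀² = 1/25 = 0.04; data precision n/σ² = 49/2 = 24.5.
μ̂ = (0.04·5 + 24.5·6.85) / (0.04 + 24.5) = 168.025/24.54 = 33605/4908 ≈ 6.8470.

μ̂_MAP = 6.8470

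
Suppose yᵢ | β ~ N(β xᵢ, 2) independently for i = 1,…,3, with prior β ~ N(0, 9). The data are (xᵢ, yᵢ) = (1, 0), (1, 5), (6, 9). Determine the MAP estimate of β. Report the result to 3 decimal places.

log p(β | y) = −Σ(yᵢ − βxᵢ)²/(2·2) − β²/(2·9) + const.
Setting the derivative to zero: Σxᵢ(yᵢ − βxᵢ)/2 − β/9 = 0, so β = Σxᵢyᵢ / (Σxᵢ² + σ²/τ²).
Σxᵢyᵢ = 1·0 + 1·5 + 6·9 = 59; Σxᵢ² = 38; σ²/τ² = 2/9.
β̂_MAP = 59 / (38 + 2/9) = 59/(344/9) = 531/344 ≈ 1.544.

β̂_MAP = 1.544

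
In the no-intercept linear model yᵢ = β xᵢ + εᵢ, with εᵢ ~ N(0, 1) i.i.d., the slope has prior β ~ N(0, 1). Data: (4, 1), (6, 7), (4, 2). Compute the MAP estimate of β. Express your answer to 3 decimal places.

β̂_MAP = 0.783

log p(β | y) = −Σ(yᵢ − βxᵢ)²/(2·1) − β²/(2·1) + const.
Setting the derivative to zero: Σxᵢ(yᵢ − βxᵢ)/1 − β/1 = 0, so β = Σxᵢyᵢ / (Σxᵢ² + σ²/τ²).
Σxᵢyᵢ = 4·1 + 6·7 + 4·2 = 54; Σxᵢ² = 68; σ²/τ² = 1.
β̂_MAP = 54 / (68 + 1) = 54/69 ≈ 0.783.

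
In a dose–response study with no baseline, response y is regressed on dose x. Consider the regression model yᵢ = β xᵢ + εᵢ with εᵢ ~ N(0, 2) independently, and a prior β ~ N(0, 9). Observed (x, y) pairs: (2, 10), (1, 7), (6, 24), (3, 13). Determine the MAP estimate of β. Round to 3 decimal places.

log p(β | y) = −Σ(yᵢ − βxᵢ)²/(2·2) − β²/(2·9) + const.
Setting the derivative to zero: Σxᵢ(yᵢ − βxᵢ)/2 − β/9 = 0, so β = Σxᵢyᵢ / (Σxᵢ² + σ²/τ²).
Σxᵢyᵢ = 2·10 + 1·7 + 6·24 + 3·13 = 210; Σxᵢ² = 50; σ²/τ² = 2/9.
β̂_MAP = 210 / (50 + 2/9) = 210/(452/9) = 945/226 ≈ 4.181.

β̂_MAP = 4.181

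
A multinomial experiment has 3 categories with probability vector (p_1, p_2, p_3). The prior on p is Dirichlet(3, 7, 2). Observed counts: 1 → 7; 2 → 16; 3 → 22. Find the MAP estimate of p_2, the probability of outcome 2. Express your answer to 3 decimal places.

The posterior is Dirichlet(αᵢ + nᵢ) = Dirichlet(10, 23, 24).
For a Dirichlet(a₁,…,a_K) with all aᵢ > 1, the mode has j-th component (aⱼ − 1)/(Σaᵢ − K).
Here Σaᵢ = 57 and K = 3, so p_2 = (23 − 1)/(57 − 3) = 22/54 ≈ 0.407.

MAP estimate: 0.407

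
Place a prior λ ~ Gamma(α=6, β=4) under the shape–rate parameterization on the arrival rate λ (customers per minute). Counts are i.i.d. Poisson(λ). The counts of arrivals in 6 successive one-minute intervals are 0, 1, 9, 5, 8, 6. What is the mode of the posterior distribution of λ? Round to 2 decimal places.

λ̂_MAP = 3.40

Σxᵢ = 0+1+9+5+8+6 = 29, with n = 6.
Posterior ∝ λ^5e^(−4λ) · λ^29e^(−6λ) = λ^34e^(−10λ), i.e. Gamma(shape=35, rate=10).
The mode of a Gamma(a, b) with a ≥ 1 (shape–rate) is (a−1)/b = 34/10 ≈ 3.40.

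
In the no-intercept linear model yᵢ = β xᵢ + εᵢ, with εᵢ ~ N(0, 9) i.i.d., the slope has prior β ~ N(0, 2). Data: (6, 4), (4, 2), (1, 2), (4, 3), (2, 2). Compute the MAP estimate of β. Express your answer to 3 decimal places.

β̂_MAP = 0.645

log p(β | y) = −Σ(yᵢ − βxᵢ)²/(2·9) − β²/(2·2) + const.
Setting the derivative to zero: Σxᵢ(yᵢ − βxᵢ)/9 − β/2 = 0, so β = Σxᵢyᵢ / (Σxᵢ² + σ²/τ²).
Σxᵢyᵢ = 6·4 + 4·2 + 1·2 + 4·3 + 2·2 = 50; Σxᵢ² = 73; σ²/τ² = 4.5.
β̂_MAP = 50 / (73 + 4.5) = 50/77.5 ≈ 0.645.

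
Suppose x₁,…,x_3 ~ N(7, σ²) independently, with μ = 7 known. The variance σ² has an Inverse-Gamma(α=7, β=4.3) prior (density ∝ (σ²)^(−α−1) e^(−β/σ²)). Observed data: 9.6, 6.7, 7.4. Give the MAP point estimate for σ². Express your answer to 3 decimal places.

σ̂²_MAP = 0.822

Sum of squared deviations about the known mean: SS = (9.6−7)² + (6.7−7)² + (7.4−7)² = 7.01.
The Normal likelihood contributes (σ²)^(−n/2) exp(−SS/(2σ²)), so the posterior is Inverse-Gamma(α + n/2, β + SS/2) = Inverse-Gamma(8.5, 7.805).
The mode of Inverse-Gamma(a, b) is b/(a+1) = 7.805/9.5 ≈ 0.822.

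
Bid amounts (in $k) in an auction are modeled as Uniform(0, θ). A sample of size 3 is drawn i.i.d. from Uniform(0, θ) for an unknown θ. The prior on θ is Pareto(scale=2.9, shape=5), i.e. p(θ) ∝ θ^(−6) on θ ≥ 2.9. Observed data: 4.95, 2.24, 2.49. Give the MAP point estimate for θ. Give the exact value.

θ̂_MAP = 4.95

The Uniform(0, θ) likelihood is θ^(−n) for θ ≥ max(xᵢ), zero otherwise. Here max(xᵢ) = 4.95.
Posterior ∝ θ^(−6) · θ^(−3) = θ^(−9) on θ ≥ max(2.9, 4.95) = 4.95.
This density is strictly decreasing in θ, so the posterior mode lies at the lower boundary of the support.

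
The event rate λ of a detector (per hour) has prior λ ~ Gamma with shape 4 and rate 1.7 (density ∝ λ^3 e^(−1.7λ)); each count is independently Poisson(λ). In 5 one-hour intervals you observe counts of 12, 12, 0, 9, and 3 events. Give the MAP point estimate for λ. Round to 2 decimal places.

Σxᵢ = 12+12+0+9+3 = 36, with n = 5.
Posterior ∝ λ^3e^(−1.7λ) · λ^36e^(−5λ) = λ^39e^(−6.7λ), i.e. Gamma(shape=40, rate=6.7).
The mode of a Gamma(a, b) with a ≥ 1 (shape–rate) is (a−1)/b = 39/6.7 ≈ 5.82.

λ̂_MAP = 5.82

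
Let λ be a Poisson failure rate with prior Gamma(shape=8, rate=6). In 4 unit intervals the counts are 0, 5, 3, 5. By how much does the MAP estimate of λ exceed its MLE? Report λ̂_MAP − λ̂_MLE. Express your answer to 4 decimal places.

Σxᵢ = 13. Posterior is Gamma(21, 10); MAP = (21−1)/10 = 20/10 ≈ 2.00000.
MLE = x̄ = 13/4 ≈ 3.25000.
Difference = 20/10 − 13/4 = -5/4 ≈ -1.2500.

MAP − MLE = -1.2500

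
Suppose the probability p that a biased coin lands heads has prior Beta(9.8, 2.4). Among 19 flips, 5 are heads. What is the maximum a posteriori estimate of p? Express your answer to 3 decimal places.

p̂_MAP = 0.473

Prior: Beta(9.8, 2.4).
Data: 5 successes in 19 trials. The binomial likelihood contributes p^5(1−p)^14, so the posterior is Beta(9.8+5, 2.4+14) = Beta(14.8, 16.4).
For Beta(a, b) with a, b > 1 the mode is (a−1)/(a+b−2) = 13.8/29.2 ≈ 0.473.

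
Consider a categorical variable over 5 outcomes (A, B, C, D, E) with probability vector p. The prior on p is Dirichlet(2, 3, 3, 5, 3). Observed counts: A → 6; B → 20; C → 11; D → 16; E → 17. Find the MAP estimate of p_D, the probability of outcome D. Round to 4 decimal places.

The posterior is Dirichlet(αᵢ + nᵢ) = Dirichlet(8, 23, 14, 21, 20).
For a Dirichlet(a₁,…,a_K) with all aᵢ > 1, the mode has j-th component (aⱼ − 1)/(Σaᵢ − K).
Here Σaᵢ = 86 and K = 5, so p_D = (21 − 1)/(86 − 5) = 20/81 ≈ 0.2469.

MAP estimate of p_D = 0.2469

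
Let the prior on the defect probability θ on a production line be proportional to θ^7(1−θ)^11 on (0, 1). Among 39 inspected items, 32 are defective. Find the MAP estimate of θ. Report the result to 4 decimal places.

θ̂_MAP = 0.6842

The prior density ∝ θ^7(1−θ)^11 is the kernel of Beta(8, 12).
Data: 32 successes in 39 trials. The binomial likelihood contributes θ^32(1−θ)^7, so the posterior is Beta(8+32, 12+7) = Beta(40, 19).
For Beta(a, b) with a, b > 1 the mode is (a−1)/(a+b−2) = 39/57 ≈ 0.6842.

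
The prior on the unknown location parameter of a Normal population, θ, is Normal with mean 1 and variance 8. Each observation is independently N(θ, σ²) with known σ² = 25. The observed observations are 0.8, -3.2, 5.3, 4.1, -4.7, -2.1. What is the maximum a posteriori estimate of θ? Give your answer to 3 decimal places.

θ̂_MAP = 0.364

n = 6; x̄ = (0.8 + (-3.2) + 5.3 + 4.1 + (-4.7) + (-2.1))/6 = 0.2/6 = 1/30 ≈ 0.0333.
For a Normal prior and Normal likelihood with known variance, the posterior is Normal; its mode equals its mean, the precision-weighted average.
Prior precision 1/σ₀² = 1/8 = 0.125; data precision n/σ² = 6/25 = 0.24.
θ̂ = (0.125·1 + 0.24·(1/30)) / (0.125 + 0.24) = 0.133/0.365 = 133/365 ≈ 0.364.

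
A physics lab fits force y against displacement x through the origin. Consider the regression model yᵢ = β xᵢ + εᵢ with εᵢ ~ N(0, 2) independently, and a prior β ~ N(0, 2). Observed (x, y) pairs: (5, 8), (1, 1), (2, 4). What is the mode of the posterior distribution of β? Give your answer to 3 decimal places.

log p(β | y) = −Σ(yᵢ − βxᵢ)²/(2·2) − β²/(2·2) + const.
Setting the derivative to zero: Σxᵢ(yᵢ − βxᵢ)/2 − β/2 = 0, so β = Σxᵢyᵢ / (Σxᵢ² + σ²/τ²).
Σxᵢyᵢ = 5·8 + 1·1 + 2·4 = 49; Σxᵢ² = 30; σ²/τ² = 1.
β̂_MAP = 49 / (30 + 1) = 49/31 ≈ 1.581.

β̂_MAP = 1.581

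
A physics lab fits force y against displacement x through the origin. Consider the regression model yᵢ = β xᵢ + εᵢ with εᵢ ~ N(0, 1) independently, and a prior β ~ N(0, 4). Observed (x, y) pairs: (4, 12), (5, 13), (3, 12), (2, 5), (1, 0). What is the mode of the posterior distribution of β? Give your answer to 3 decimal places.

β̂_MAP = 2.878

log p(β | y) = −Σ(yᵢ − βxᵢ)²/(2·1) − β²/(2·4) + const.
Setting the derivative to zero: Σxᵢ(yᵢ − βxᵢ)/1 − β/4 = 0, so β = Σxᵢyᵢ / (Σxᵢ² + σ²/τ²).
Σxᵢyᵢ = 4·12 + 5·13 + 3·12 + 2·5 + 1·0 = 159; Σxᵢ² = 55; σ²/τ² = 0.25.
β̂_MAP = 159 / (55 + 0.25) = 159/55.25 ≈ 2.878.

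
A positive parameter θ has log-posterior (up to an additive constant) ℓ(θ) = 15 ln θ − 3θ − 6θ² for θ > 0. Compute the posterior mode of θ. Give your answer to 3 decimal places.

θ̂_MAP = 1.000

ℓ'(θ) = 15/θ − 3 − 12θ. Setting this to zero and multiplying by θ: 12θ² + 3θ − 15 = 0.
θ = (−3 + √(3² + 4·12·15)) / (2·12) = (−3 + √729) / 24 = (−3 + 27)/24 = 1.
ℓ''(θ) = −15/θ² − 12 < 0, confirming a maximum.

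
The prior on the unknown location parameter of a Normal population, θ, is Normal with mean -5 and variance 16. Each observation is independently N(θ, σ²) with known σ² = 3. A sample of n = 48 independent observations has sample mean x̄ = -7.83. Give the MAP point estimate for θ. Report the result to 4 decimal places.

n = 48, x̄ = -7.83.
For a Normal prior and Normal likelihood with known variance, the posterior is Normal; its mode equals its mean, the precision-weighted average.
Prior precision 1/σ₀² = 1/16 = 0.0625; data precision n/σ² = 48/3 = 16.
θ̂ = (0.0625·(-5) + 16·(-7.83)) / (0.0625 + 16) = (-125.5925)/16.0625 = -50237/6425 ≈ -7.8190.

θ̂_MAP = -7.8190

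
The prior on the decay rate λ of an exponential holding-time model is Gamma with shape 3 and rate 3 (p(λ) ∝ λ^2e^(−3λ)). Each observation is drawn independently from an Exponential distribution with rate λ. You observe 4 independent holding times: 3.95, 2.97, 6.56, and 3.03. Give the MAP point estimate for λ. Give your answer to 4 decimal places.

The Exponential(rate=λ) likelihood is ∝ λ^n e^(−λΣtᵢ). Here n = 4 and Σtᵢ = 3.95 + 2.97 + 6.56 + 3.03 = 16.51.
Posterior ∝ λ^2e^(−3λ) · λ^4e^(−16.51λ) = λ^6e^(−19.51λ), i.e. Gamma(7, 19.51).
Mode = (a−1)/b = 6/19.51 ≈ 0.3075.

λ̂_MAP = 0.3075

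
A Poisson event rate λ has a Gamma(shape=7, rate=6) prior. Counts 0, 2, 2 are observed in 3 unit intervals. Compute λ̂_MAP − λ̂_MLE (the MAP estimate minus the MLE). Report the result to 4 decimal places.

MAP − MLE = -0.2222

Σxᵢ = 4. Posterior is Gamma(11, 9); MAP = (11−1)/9 = 10/9 ≈ 1.11111.
MLE = x̄ = 4/3 ≈ 1.33333.
Difference = 10/9 − 4/3 = -2/9 ≈ -0.2222.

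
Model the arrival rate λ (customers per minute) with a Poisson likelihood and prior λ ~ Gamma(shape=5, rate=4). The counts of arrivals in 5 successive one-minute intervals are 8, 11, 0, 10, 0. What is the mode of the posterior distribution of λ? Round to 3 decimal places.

λ̂_MAP = 3.667

Σxᵢ = 8+11+0+10+0 = 29, with n = 5.
Posterior ∝ λ^4e^(−4λ) · λ^29e^(−5λ) = λ^33e^(−9λ), i.e. Gamma(shape=34, rate=9).
The mode of a Gamma(a, b) with a ≥ 1 (shape–rate) is (a−1)/b = 33/9 ≈ 3.667.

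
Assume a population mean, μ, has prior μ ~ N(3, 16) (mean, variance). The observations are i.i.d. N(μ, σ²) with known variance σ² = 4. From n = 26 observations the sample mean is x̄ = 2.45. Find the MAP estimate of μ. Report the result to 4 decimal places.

n = 26, x̄ = 2.45.
For a Normal prior and Normal likelihood with known variance, the posterior is Normal; its mode equals its mean, the precision-weighted average.
Prior precision 1/σ₀² = 1/16 = 0.0625; data precision n/σ² = 26/4 = 6.5.
μ̂ = (0.0625·3 + 6.5·2.45) / (0.0625 + 6.5) = 16.1125/6.5625 = 1289/525 ≈ 2.4552.

μ̂_MAP = 2.4552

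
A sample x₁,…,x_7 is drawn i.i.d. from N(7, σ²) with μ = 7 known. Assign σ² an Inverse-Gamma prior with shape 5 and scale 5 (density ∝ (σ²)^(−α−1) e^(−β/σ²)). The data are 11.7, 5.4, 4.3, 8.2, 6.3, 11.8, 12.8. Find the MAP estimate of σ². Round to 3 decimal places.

Sum of squared deviations about the known mean: SS = (11.7−7)² + (5.4−7)² + (4.3−7)² + (8.2−7)² + (6.3−7)² + (11.8−7)² + (12.8−7)² = 90.55.
The Normal likelihood contributes (σ²)^(−n/2) exp(−SS/(2σ²)), so the posterior is Inverse-Gamma(α + n/2, β + SS/2) = Inverse-Gamma(8.5, 50.275).
The mode of Inverse-Gamma(a, b) is b/(a+1) = 50.275/9.5 ≈ 5.292.

σ̂²_MAP = 5.292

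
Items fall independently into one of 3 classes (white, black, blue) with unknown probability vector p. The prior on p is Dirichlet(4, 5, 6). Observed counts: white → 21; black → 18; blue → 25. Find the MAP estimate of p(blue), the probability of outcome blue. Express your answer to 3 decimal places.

The posterior is Dirichlet(αᵢ + nᵢ) = Dirichlet(25, 23, 31).
For a Dirichlet(a₁,…,a_K) with all aᵢ > 1, the mode has j-th component (aⱼ − 1)/(Σaᵢ − K).
Here Σaᵢ = 79 and K = 3, so p(blue) = (31 − 1)/(79 − 3) = 30/76 ≈ 0.395.

MAP estimate of p(blue) = 0.395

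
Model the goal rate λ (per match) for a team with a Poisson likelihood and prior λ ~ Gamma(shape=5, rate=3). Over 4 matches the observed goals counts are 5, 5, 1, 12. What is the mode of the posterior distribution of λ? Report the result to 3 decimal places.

λ̂_MAP = 3.857

Σxᵢ = 5+5+1+12 = 23, with n = 4.
Posterior ∝ λ^4e^(−3λ) · λ^23e^(−4λ) = λ^27e^(−7λ), i.e. Gamma(shape=28, rate=7).
The mode of a Gamma(a, b) with a ≥ 1 (shape–rate) is (a−1)/b = 27/7 ≈ 3.857.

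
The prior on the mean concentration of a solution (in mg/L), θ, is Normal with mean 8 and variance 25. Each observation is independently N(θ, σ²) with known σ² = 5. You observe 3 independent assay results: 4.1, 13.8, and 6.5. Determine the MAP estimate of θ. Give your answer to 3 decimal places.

n = 3; x̄ = (4.1 + 13.8 + 6.5)/3 = 24.4/3 = 122/15 ≈ 8.1333.
For a Normal prior and Normal likelihood with known variance, the posterior is Normal; its mode equals its mean, the precision-weighted average.
Prior precision 1/σ₀² = 1/25 = 0.04; data precision n/σ² = 3/5 = 0.6.
θ̂ = (0.04·8 + 0.6·(122/15)) / (0.04 + 0.6) = 5.2/0.64 = 8.125.

θ̂_MAP = 8.125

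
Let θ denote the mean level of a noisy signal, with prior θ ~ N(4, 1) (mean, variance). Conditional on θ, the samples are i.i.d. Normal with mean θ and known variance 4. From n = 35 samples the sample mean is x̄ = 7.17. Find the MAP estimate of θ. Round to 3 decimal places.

θ̂_MAP = 6.845

n = 35, x̄ = 7.17.
For a Normal prior and Normal likelihood with known variance, the posterior is Normal; its mode equals its mean, the precision-weighted average.
Prior precision 1/σ₀² = 1/1 = 1; data precision n/σ² = 35/4 = 8.75.
θ̂ = (1·4 + 8.75·7.17) / (1 + 8.75) = 66.7375/9.75 = 5339/780 ≈ 6.845.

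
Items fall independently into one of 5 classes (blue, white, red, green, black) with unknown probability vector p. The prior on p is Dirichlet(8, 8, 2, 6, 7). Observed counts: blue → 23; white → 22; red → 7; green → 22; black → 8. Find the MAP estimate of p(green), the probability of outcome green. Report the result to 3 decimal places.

MAP estimate of p(green) = 0.250

The posterior is Dirichlet(αᵢ + nᵢ) = Dirichlet(31, 30, 9, 28, 15).
For a Dirichlet(a₁,…,a_K) with all aᵢ > 1, the mode has j-th component (aⱼ − 1)/(Σaᵢ − K).
Here Σaᵢ = 113 and K = 5, so p(green) = (28 − 1)/(113 − 5) = 27/108 ≈ 0.250.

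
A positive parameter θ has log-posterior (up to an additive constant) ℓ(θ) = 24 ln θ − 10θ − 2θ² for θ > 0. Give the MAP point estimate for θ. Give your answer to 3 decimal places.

ℓ'(θ) = 24/θ − 10 − 4θ. Setting this to zero and multiplying by θ: 4θ² + 10θ − 24 = 0.
θ = (−10 + √(10² + 4·4·24)) / (2·4) = (−10 + √484) / 8 = (−10 + 22)/8 = 3/2.
ℓ''(θ) = −24/θ² − 4 < 0, confirming a maximum.

θ̂_MAP = 1.500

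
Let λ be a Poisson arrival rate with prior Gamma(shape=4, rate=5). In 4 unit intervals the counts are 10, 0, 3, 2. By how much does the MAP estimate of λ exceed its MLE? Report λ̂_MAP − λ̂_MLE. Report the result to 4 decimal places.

Σxᵢ = 15. Posterior is Gamma(19, 9); MAP = (19−1)/9 = 18/9 ≈ 2.00000.
MLE = x̄ = 15/4 ≈ 3.75000.
Difference = 18/9 − 15/4 = -7/4 ≈ -1.7500.

MAP − MLE = -1.7500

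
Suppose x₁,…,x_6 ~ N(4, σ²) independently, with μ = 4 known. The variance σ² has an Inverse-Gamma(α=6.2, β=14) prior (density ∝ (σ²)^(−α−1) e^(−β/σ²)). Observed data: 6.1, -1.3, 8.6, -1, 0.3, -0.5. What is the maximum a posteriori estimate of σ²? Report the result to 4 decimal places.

Sum of squared deviations about the known mean: SS = (6.1−4)² + (-1.3−4)² + (8.6−4)² + (-1−4)² + (0.3−4)² + (-0.5−4)² = 112.6.
The Normal likelihood contributes (σ²)^(−n/2) exp(−SS/(2σ²)), so the posterior is Inverse-Gamma(α + n/2, β + SS/2) = Inverse-Gamma(9.2, 70.3).
The mode of Inverse-Gamma(a, b) is b/(a+1) = 70.3/10.2 ≈ 6.8922.

σ̂²_MAP = 6.8922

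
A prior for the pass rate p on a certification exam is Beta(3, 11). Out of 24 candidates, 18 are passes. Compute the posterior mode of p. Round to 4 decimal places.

p̂_MAP = 0.5556

Prior: Beta(3, 11).
Data: 18 successes in 24 trials. The binomial likelihood contributes p^18(1−p)^6, so the posterior is Beta(3+18, 11+6) = Beta(21, 17).
For Beta(a, b) with a, b > 1 the mode is (a−1)/(a+b−2) = 20/36 ≈ 0.5556.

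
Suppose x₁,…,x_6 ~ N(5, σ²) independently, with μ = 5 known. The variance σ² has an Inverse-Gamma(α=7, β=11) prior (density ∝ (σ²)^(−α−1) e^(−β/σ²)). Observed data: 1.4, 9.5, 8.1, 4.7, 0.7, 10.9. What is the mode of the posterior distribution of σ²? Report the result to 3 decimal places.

σ̂²_MAP = 5.373

Sum of squared deviations about the known mean: SS = (1.4−5)² + (9.5−5)² + (8.1−5)² + (4.7−5)² + (0.7−5)² + (10.9−5)² = 96.21.
The Normal likelihood contributes (σ²)^(−n/2) exp(−SS/(2σ²)), so the posterior is Inverse-Gamma(α + n/2, β + SS/2) = Inverse-Gamma(10, 59.105).
The mode of Inverse-Gamma(a, b) is b/(a+1) = 59.105/11 ≈ 5.373.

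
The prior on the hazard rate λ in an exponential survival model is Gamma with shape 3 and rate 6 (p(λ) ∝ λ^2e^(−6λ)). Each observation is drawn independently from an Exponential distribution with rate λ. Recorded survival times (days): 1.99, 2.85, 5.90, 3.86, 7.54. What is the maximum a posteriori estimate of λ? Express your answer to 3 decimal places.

λ̂_MAP = 0.249

The Exponential(rate=λ) likelihood is ∝ λ^n e^(−λΣtᵢ). Here n = 5 and Σtᵢ = 1.99 + 2.85 + 5.90 + 3.86 + 7.54 = 22.14.
Posterior ∝ λ^2e^(−6λ) · λ^5e^(−22.14λ) = λ^7e^(−28.14λ), i.e. Gamma(8, 28.14).
Mode = (a−1)/b = 7/28.14 ≈ 0.249.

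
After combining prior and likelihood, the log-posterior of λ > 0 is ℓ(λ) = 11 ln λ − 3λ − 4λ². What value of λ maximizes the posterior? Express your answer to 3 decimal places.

ℓ'(λ) = 11/λ − 3 − 8λ. Setting this to zero and multiplying by λ: 8λ² + 3λ − 11 = 0.
λ = (−3 + √(3² + 4·8·11)) / (2·8) = (−3 + √361) / 16 = (−3 + 19)/16 = 1.
ℓ''(λ) = −11/λ² − 8 < 0, confirming a maximum.

λ̂_MAP = 1.000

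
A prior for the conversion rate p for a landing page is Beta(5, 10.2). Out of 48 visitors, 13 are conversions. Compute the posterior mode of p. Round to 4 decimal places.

Prior: Beta(5, 10.2).
Data: 13 successes in 48 trials. The binomial likelihood contributes p^13(1−p)^35, so the posterior is Beta(5+13, 10.2+35) = Beta(18, 45.2).
For Beta(a, b) with a, b > 1 the mode is (a−1)/(a+b−2) = 17/61.2 ≈ 0.2778.

p̂_MAP = 0.2778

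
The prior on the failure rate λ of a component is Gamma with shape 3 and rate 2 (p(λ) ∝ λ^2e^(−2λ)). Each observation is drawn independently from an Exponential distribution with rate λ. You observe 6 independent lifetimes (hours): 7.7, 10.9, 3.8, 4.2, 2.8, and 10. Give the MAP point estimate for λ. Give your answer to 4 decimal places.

λ̂_MAP = 0.1932

The Exponential(rate=λ) likelihood is ∝ λ^n e^(−λΣtᵢ). Here n = 6 and Σtᵢ = 7.7 + 10.9 + 3.8 + 4.2 + 2.8 + 10 = 39.4.
Posterior ∝ λ^2e^(−2λ) · λ^6e^(−39.4λ) = λ^8e^(−41.4λ), i.e. Gamma(9, 41.4).
Mode = (a−1)/b = 8/41.4 ≈ 0.1932.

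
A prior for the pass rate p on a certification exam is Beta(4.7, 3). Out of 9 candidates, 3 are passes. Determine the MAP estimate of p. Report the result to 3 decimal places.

p̂_MAP = 0.456

Prior: Beta(4.7, 3).
Data: 3 successes in 9 trials. The binomial likelihood contributes p^3(1−p)^6, so the posterior is Beta(4.7+3, 3+6) = Beta(7.7, 9).
For Beta(a, b) with a, b > 1 the mode is (a−1)/(a+b−2) = 6.7/14.7 ≈ 0.456.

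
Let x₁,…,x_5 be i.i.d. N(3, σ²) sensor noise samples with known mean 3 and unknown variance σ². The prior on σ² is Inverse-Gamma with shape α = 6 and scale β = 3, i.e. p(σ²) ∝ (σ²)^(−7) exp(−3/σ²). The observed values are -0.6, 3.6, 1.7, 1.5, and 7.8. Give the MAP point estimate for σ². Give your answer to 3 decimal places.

σ̂²_MAP = 2.437

Sum of squared deviations about the known mean: SS = (-0.6−3)² + (3.6−3)² + (1.7−3)² + (1.5−3)² + (7.8−3)² = 40.3.
The Normal likelihood contributes (σ²)^(−n/2) exp(−SS/(2σ²)), so the posterior is Inverse-Gamma(α + n/2, β + SS/2) = Inverse-Gamma(8.5, 23.15).
The mode of Inverse-Gamma(a, b) is b/(a+1) = 23.15/9.5 ≈ 2.437.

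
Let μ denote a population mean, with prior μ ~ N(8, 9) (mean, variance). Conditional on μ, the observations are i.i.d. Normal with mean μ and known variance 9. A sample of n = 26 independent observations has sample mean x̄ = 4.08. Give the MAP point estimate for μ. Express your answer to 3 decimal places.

n = 26, x̄ = 4.08.
For a Normal prior and Normal likelihood with known variance, the posterior is Normal; its mode equals its mean, the precision-weighted average.
Prior precision 1/σ₀² = 1/9; data precision n/σ² = 26/9.
μ̂ = ((1/9)·8 + (26/9)·4.08) / (1/9 + 26/9) = (2852/225)/3 = 2852/675 ≈ 4.225.

μ̂_MAP = 4.225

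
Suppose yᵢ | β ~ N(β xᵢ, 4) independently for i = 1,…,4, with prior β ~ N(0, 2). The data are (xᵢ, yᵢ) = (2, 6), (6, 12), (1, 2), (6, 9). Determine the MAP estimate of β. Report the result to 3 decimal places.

β̂_MAP = 1.772

log p(β | y) = −Σ(yᵢ − βxᵢ)²/(2·4) − β²/(2·2) + const.
Setting the derivative to zero: Σxᵢ(yᵢ − βxᵢ)/4 − β/2 = 0, so β = Σxᵢyᵢ / (Σxᵢ² + σ²/τ²).
Σxᵢyᵢ = 2·6 + 6·12 + 1·2 + 6·9 = 140; Σxᵢ² = 77; σ²/τ² = 2.
β̂_MAP = 140 / (77 + 2) = 140/79 ≈ 1.772.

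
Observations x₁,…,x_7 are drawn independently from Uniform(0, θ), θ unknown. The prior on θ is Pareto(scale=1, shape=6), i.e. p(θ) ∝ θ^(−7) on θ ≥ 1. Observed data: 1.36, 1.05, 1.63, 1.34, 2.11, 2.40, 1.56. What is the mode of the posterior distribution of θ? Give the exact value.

θ̂_MAP = 2.40

The Uniform(0, θ) likelihood is θ^(−n) for θ ≥ max(xᵢ), zero otherwise. Here max(xᵢ) = 2.40.
Posterior ∝ θ^(−7) · θ^(−7) = θ^(−14) on θ ≥ max(1, 2.40) = 2.40.
This density is strictly decreasing in θ, so the posterior mode lies at the lower boundary of the support.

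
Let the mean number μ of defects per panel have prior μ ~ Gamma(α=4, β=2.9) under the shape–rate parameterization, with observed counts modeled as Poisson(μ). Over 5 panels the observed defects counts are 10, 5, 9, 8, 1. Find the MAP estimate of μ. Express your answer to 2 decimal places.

Σxᵢ = 10+5+9+8+1 = 33, with n = 5.
Posterior ∝ μ^3e^(−2.9μ) · μ^33e^(−5μ) = μ^36e^(−7.9μ), i.e. Gamma(shape=37, rate=7.9).
The mode of a Gamma(a, b) with a ≥ 1 (shape–rate) is (a−1)/b = 36/7.9 ≈ 4.56.

μ̂_MAP = 4.56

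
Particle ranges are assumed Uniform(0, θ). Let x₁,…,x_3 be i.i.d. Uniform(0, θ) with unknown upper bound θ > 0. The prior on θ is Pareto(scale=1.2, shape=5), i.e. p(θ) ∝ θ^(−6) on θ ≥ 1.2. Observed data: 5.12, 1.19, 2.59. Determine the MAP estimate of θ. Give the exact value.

θ̂_MAP = 5.12

The Uniform(0, θ) likelihood is θ^(−n) for θ ≥ max(xᵢ), zero otherwise. Here max(xᵢ) = 5.12.
Posterior ∝ θ^(−6) · θ^(−3) = θ^(−9) on θ ≥ max(1.2, 5.12) = 5.12.
This density is strictly decreasing in θ, so the posterior mode lies at the lower boundary of the support.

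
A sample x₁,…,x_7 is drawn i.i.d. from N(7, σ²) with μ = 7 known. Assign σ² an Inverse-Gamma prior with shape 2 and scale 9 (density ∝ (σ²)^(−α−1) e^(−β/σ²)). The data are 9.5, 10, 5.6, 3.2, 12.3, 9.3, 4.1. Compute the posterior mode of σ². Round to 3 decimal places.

σ̂²_MAP = 7.034

Sum of squared deviations about the known mean: SS = (9.5−7)² + (10−7)² + (5.6−7)² + (3.2−7)² + (12.3−7)² + (9.3−7)² + (4.1−7)² = 73.44.
The Normal likelihood contributes (σ²)^(−n/2) exp(−SS/(2σ²)), so the posterior is Inverse-Gamma(α + n/2, β + SS/2) = Inverse-Gamma(5.5, 45.72).
The mode of Inverse-Gamma(a, b) is b/(a+1) = 45.72/6.5 ≈ 7.034.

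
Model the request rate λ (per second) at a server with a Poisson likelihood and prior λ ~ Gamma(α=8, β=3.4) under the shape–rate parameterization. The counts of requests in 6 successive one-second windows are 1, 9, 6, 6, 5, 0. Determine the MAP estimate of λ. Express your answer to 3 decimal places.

Σxᵢ = 1+9+6+6+5+0 = 27, with n = 6.
Posterior ∝ λ^7e^(−3.4λ) · λ^27e^(−6λ) = λ^34e^(−9.4λ), i.e. Gamma(shape=35, rate=9.4).
The mode of a Gamma(a, b) with a ≥ 1 (shape–rate) is (a−1)/b = 34/9.4 ≈ 3.617.

λ̂_MAP = 3.617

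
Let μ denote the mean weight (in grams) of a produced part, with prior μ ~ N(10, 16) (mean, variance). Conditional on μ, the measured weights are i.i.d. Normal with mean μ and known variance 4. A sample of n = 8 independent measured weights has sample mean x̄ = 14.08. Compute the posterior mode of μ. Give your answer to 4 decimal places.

μ̂_MAP = 13.9564

n = 8, x̄ = 14.08.
For a Normal prior and Normal likelihood with known variance, the posterior is Normal; its mode equals its mean, the precision-weighted average.
Prior precision 1/σ₀² = 1/16 = 0.0625; data precision n/σ² = 8/4 = 2.
μ̂ = (0.0625·10 + 2·14.08) / (0.0625 + 2) = 28.785/2.0625 = 3838/275 ≈ 13.9564.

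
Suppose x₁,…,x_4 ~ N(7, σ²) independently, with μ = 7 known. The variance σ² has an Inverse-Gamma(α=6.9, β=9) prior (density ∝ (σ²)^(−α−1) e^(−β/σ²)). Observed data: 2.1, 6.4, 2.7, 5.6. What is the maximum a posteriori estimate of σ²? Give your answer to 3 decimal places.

Sum of squared deviations about the known mean: SS = (2.1−7)² + (6.4−7)² + (2.7−7)² + (5.6−7)² = 44.82.
The Normal likelihood contributes (σ²)^(−n/2) exp(−SS/(2σ²)), so the posterior is Inverse-Gamma(α + n/2, β + SS/2) = Inverse-Gamma(8.9, 31.41).
The mode of Inverse-Gamma(a, b) is b/(a+1) = 31.41/9.9 ≈ 3.173.

σ̂²_MAP = 3.173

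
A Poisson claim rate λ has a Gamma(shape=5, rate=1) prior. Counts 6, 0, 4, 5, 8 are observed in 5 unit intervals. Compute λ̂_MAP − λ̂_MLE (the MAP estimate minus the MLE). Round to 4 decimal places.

MAP − MLE = -0.1000

Σxᵢ = 23. Posterior is Gamma(28, 6); MAP = (28−1)/6 = 27/6 ≈ 4.50000.
MLE = x̄ = 23/5 ≈ 4.60000.
Difference = 27/6 − 23/5 = -1/10 ≈ -0.1000.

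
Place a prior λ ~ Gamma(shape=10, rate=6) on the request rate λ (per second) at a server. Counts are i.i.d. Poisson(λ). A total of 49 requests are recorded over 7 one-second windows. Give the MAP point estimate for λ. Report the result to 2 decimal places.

Σxᵢ = 49, n = 7.
Posterior ∝ λ^9e^(−6λ) · λ^49e^(−7λ) = λ^58e^(−13λ), i.e. Gamma(shape=59, rate=13).
The mode of a Gamma(a, b) with a ≥ 1 (shape–rate) is (a−1)/b = 58/13 ≈ 4.46.

λ̂_MAP = 4.46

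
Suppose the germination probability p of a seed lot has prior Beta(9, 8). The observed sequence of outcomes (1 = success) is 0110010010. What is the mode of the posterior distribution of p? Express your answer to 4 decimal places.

Prior: Beta(9, 8).
Data: 4 successes in 10 trials (from the sequence). The binomial likelihood contributes p^4(1−p)^6, so the posterior is Beta(9+4, 8+6) = Beta(13, 14).
For Beta(a, b) with a, b > 1 the mode is (a−1)/(a+b−2) = 12/25 ≈ 0.4800.

p̂_MAP = 0.4800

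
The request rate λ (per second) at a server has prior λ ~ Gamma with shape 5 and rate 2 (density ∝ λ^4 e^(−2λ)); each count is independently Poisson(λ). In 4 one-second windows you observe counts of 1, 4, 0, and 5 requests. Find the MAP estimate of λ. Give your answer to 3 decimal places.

Σxᵢ = 1+4+0+5 = 10, with n = 4.
Posterior ∝ λ^4e^(−2λ) · λ^10e^(−4λ) = λ^14e^(−6λ), i.e. Gamma(shape=15, rate=6).
The mode of a Gamma(a, b) with a ≥ 1 (shape–rate) is (a−1)/b = 14/6 ≈ 2.333.

λ̂_MAP = 2.333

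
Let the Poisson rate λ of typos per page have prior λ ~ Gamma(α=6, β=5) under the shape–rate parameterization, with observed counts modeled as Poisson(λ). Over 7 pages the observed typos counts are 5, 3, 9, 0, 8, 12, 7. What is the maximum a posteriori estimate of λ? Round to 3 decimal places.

Σxᵢ = 5+3+9+0+8+12+7 = 44, with n = 7.
Posterior ∝ λ^5e^(−5λ) · λ^44e^(−7λ) = λ^49e^(−12λ), i.e. Gamma(shape=50, rate=12).
The mode of a Gamma(a, b) with a ≥ 1 (shape–rate) is (a−1)/b = 49/12 ≈ 4.083.

λ̂_MAP = 4.083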